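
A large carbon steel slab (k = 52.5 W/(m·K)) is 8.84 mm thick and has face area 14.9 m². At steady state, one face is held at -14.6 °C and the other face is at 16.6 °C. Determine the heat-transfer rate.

Q = kA·ΔT/L = 52.5 × 14.9 × |-14.6 °C − 16.6 °C| / 0.00884 = 2.76×10^6 W

Q = 2760 kW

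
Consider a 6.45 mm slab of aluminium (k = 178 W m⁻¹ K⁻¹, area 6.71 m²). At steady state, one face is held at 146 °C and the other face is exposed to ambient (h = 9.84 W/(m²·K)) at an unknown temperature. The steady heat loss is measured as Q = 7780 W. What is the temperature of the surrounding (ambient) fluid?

T_out = 28.1 °C

Series resistances:
  R_aluminium = L/(kA) = 0.00645/(178·6.71) = 5.400×10^-6 K/W
  R_conv,out = 1/(hA) = 1/(9.84·6.71) = 0.01515 K/W
ΣR = 0.01515 K/W
ΔT = Q·ΣR = 7780 × 0.01515 = 117.9 K
Heat flows outward, so T_out = T_in − ΔT = 146 − 117.9 = 28.1 °C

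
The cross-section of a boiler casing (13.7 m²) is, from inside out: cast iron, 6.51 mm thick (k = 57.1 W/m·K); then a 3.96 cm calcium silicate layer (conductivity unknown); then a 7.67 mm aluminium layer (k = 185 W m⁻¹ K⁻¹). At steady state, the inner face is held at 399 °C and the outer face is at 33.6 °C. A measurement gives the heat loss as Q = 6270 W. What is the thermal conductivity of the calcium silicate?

k = 0.0496 W/m·K

ΣR = ΔT/Q = |399 − 33.6|/6270 = 0.05828 K/W
Known resistances:
  R_cast iron = L/(kA) = 0.00651/(57.1·13.7) = 8.322×10^-6 K/W
  R_aluminium = L/(kA) = 0.00767/(185·13.7) = 3.026×10^-6 K/W
R_calcium silicate = ΣR − ΣR_known = 0.05828 − 1.135×10^-5 = 0.05827 K/W
L/(kA) = 0.05827 ⇒ k = 0.0396/(0.05827·13.7) = 0.0496 W/m·K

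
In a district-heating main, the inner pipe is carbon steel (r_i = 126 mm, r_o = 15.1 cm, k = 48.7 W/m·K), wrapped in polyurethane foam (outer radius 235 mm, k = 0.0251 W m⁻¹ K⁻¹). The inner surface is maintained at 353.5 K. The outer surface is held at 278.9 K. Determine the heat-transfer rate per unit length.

Q' = 26.6 W/m

Resistance network (inner→outer):
  R'_carbon steel = ln(0.151/0.126)/(2πk) = 0.1810/(2π·48.7) = 5.915×10^-4 m·K/W
  R'_polyurethane foam = ln(0.235/0.151)/(2πk) = 0.4423/(2π·0.0251) = 2.805 m·K/W
ΣR = 5.915×10^-4 + 2.805 = 2.806 m·K/W
Q' = ΔT/ΣR = (353.5 K − 278.9 K)/2.806 = 26.6 W/m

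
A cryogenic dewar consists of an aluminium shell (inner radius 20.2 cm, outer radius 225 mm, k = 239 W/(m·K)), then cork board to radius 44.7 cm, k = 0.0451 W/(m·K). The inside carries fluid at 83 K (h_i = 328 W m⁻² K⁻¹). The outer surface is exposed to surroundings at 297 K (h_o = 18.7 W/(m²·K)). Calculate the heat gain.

Treat each layer as a resistance in series:
  R_conv,in = 1/(4πr²h) = 1/(4π·0.202²·328) = 0.005946 K/W
  R_aluminium = (1/0.202 − 1/0.225)/(4πk) = 0.5061/(4π·239) = 1.685×10^-4 K/W
  R_cork board = (1/0.225 − 1/0.447)/(4πk) = 2.207/(4π·0.0451) = 3.895 K/W
  R_conv,out = 1/(4πr²h) = 1/(4π·0.447²·18.7) = 0.02130 K/W
ΣR = 0.005946 + 1.685×10^-4 + 3.895 + 0.02130 = 3.922 K/W
Q = ΔT/ΣR = (83 K − 297 K)/3.922 = -54.6 W
(Negative Q ⇒ heat flows inward; heat gain = 54.6 W.)

Q = 54.6 W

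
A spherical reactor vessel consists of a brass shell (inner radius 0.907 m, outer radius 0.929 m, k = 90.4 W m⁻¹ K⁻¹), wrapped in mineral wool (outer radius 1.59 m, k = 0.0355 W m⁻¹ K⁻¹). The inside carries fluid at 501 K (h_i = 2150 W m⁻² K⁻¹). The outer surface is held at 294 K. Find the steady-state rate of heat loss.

Series thermal resistances, inner to outer:
  R_conv,in = 1/(4πr²h) = 1/(4π·0.907²·2150) = 4.499×10^-5 K/W
  R_brass = (1/0.907 − 1/0.929)/(4πk) = 0.02611/(4π·90.4) = 2.298×10^-5 K/W
  R_mineral wool = (1/0.929 − 1/1.59)/(4πk) = 0.4475/(4π·0.0355) = 1.003 K/W
ΣR = 4.499×10^-5 + 2.298×10^-5 + 1.003 = 1.003 K/W
Q = ΔT/ΣR = (501 K − 294 K)/1.003 = 206 W

Q = 206 W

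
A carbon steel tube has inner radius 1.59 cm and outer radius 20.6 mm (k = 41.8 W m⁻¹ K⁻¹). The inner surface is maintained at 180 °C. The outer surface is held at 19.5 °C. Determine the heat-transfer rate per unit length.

Q' = 2πk·ΔT/ln(r₂/r₁) = 2π × 41.8 × 160.5 / ln(0.0206/0.0159) = 1.63×10^5 W/m

Q' = 163 kW/m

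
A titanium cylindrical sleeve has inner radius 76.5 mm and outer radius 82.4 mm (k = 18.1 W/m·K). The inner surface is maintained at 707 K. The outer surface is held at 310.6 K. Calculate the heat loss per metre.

Q' = 6.07×10^5 W/m

Q' = 2πk·ΔT/ln(r₂/r₁) = 2π × 18.1 × 396.4 / ln(0.0824/0.0765) = 6.07×10^5 W/m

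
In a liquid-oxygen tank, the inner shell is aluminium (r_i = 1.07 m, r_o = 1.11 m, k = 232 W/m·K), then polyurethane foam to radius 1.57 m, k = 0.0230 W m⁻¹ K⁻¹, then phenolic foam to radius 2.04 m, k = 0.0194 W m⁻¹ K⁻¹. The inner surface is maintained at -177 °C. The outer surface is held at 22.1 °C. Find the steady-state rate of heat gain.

Q = 131 W

Series thermal resistances, inner to outer:
  R_aluminium = (1/1.07 − 1/1.11)/(4πk) = 0.03368/(4π·232) = 1.155×10^-5 K/W
  R_polyurethane foam = (1/1.11 − 1/1.57)/(4πk) = 0.2640/(4π·0.0230) = 0.9133 K/W
  R_phenolic foam = (1/1.57 − 1/2.04)/(4πk) = 0.1467/(4π·0.0194) = 0.6019 K/W
ΣR = 1.155×10^-5 + 0.9133 + 0.6019 = 1.515 K/W
Q = ΔT/ΣR = (-177 °C − 22.1 °C)/1.515 = -131 W
(Negative Q ⇒ heat flows inward; heat gain = 131 W.)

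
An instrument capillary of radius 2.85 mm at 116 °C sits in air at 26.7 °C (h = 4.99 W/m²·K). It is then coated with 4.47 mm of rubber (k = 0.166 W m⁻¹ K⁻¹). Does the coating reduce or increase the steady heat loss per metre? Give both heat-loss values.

increases: 7.98 → 17.0 W/m

Critical radius for a cylinder: r_cr = k/h = 0.0333 m = 3.33 cm.
Outer radius after coating: r₂ = 0.00285 + 0.00447 = 0.00732 m.
Since r₁ < r_cr and r₂ ≤ r_cr, the coating moves toward the maximum at r_cr — heat loss rises.
Bare: R = 1/(2πr₁h) = 11.19 m·K/W; Q = 89.3/11.19 = 7.98 W/m.
Coated: R = R_cond + R_conv = 5.262 m·K/W; Q = 89.3/5.262 = 17.0 W/m.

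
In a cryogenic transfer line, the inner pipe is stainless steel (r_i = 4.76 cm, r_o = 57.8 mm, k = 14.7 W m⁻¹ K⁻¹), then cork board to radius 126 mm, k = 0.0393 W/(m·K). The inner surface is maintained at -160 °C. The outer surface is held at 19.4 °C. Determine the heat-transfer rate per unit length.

Resistance network (inner→outer):
  R'_stainless steel = ln(0.0578/0.0476)/(2πk) = 0.1942/(2π·14.7) = 0.002102 m·K/W
  R'_cork board = ln(0.126/0.0578)/(2πk) = 0.7793/(2π·0.0393) = 3.156 m·K/W
ΣR = 0.002102 + 3.156 = 3.158 m·K/W
Q' = ΔT/ΣR = (-160 °C − 19.4 °C)/3.158 = -56.8 W/m
(Negative Q' ⇒ heat flows inward; heat gain = 56.8 W/m.)

Q' = 56.8 W/m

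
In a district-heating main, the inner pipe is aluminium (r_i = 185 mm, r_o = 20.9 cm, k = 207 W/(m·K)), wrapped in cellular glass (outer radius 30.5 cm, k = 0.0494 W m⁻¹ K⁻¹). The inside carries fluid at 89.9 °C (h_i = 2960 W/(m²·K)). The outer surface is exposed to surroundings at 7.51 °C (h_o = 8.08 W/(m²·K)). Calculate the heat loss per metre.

Q' = 64.2 W/m

Treat each layer as a resistance in series:
  R'_conv,in = 1/(2πr h) = 1/(2π·0.185·2960) = 2.906×10^-4 m·K/W
  R'_aluminium = ln(0.209/0.185)/(2πk) = 0.1220/(2π·207) = 9.378×10^-5 m·K/W
  R'_cellular glass = ln(0.305/0.209)/(2πk) = 0.3780/(2π·0.0494) = 1.218 m·K/W
  R'_conv,out = 1/(2πr h) = 1/(2π·0.305·8.08) = 0.06458 m·K/W
ΣR = 2.906×10^-4 + 9.378×10^-5 + 1.218 + 0.06458 = 1.283 m·K/W
Q' = ΔT/ΣR = (89.9 °C − 7.51 °C)/1.283 = 64.2 W/m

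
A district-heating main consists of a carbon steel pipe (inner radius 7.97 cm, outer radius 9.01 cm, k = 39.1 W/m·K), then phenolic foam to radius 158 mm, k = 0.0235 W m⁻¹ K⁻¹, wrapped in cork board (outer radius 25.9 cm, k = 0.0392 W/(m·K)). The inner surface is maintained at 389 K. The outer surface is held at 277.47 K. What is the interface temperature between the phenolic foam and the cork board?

T = 316.0 K

Treat each layer as a resistance in series:
  R'_carbon steel = ln(0.0901/0.0797)/(2πk) = 0.1227/(2π·39.1) = 4.992×10^-4 m·K/W
  R'_phenolic foam = ln(0.158/0.0901)/(2πk) = 0.5617/(2π·0.0235) = 3.804 m·K/W
  R'_cork board = ln(0.259/0.158)/(2πk) = 0.4942/(2π·0.0392) = 2.007 m·K/W
ΣR = 4.992×10^-4 + 3.804 + 2.007 = 5.811 m·K/W
Q' = ΔT/ΣR = (389 K − 277.47 K)/5.811 = 19.19 W/m
From the inner boundary to the phenolic foam/cork board interface, ΣR_partial = 3.804 m·K/W.
T_interface = T_in − Q'·ΣR_partial = 389 K − (19.19)(3.804) = 316.0 K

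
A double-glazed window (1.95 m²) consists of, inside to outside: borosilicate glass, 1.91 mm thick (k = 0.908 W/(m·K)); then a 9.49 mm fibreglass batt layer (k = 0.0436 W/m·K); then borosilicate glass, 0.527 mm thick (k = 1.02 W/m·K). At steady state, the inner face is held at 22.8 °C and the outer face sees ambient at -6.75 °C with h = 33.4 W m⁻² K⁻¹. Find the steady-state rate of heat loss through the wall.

Resistance network (inner→outer):
  R_borosilicate glass = L/(kA) = 0.00191/(0.908·1.95) = 0.001079 K/W
  R_fibreglass batt = L/(kA) = 0.00949/(0.0436·1.95) = 0.1116 K/W
  R_borosilicate glass = L/(kA) = 5.27×10^-4/(1.02·1.95) = 2.650×10^-4 K/W
  R_conv,out = 1/(hA) = 1/(33.4·1.95) = 0.01535 K/W
ΣR = 0.001079 + 0.1116 + 2.650×10^-4 + 0.01535 = 0.1283 K/W
Q = ΔT/ΣR = (22.8 °C − -6.75 °C)/0.1283 = 230 W

Q = 230 W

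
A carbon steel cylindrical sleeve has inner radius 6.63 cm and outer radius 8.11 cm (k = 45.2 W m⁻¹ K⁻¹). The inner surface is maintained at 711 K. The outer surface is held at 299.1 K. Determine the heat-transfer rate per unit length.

Q' = 581 kW/m

Q' = 2πk·ΔT/ln(r₂/r₁) = 2π × 45.2 × 411.9 / ln(0.0811/0.0663) = 5.81×10^5 W/m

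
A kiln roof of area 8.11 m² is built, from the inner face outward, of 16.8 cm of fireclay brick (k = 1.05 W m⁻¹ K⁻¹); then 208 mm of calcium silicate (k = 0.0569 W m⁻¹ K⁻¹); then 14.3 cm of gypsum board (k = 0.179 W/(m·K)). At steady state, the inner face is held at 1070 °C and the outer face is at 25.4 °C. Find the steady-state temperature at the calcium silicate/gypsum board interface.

T = 206 °C

Resistance network (inner→outer):
  R_fireclay brick = L/(kA) = 0.168/(1.05·8.11) = 0.01973 K/W
  R_calcium silicate = L/(kA) = 0.208/(0.0569·8.11) = 0.4507 K/W
  R_gypsum board = L/(kA) = 0.143/(0.179·8.11) = 0.09851 K/W
ΣR = 0.01973 + 0.4507 + 0.09851 = 0.5689 K/W
Q = ΔT/ΣR = (1070 °C − 25.4 °C)/0.5689 = 1836 W
From the inner boundary to the calcium silicate/gypsum board interface, ΣR_partial = 0.4704 K/W.
T_interface = T_in − Q·ΣR_partial = 1070 °C − (1836)(0.4704) = 206 °C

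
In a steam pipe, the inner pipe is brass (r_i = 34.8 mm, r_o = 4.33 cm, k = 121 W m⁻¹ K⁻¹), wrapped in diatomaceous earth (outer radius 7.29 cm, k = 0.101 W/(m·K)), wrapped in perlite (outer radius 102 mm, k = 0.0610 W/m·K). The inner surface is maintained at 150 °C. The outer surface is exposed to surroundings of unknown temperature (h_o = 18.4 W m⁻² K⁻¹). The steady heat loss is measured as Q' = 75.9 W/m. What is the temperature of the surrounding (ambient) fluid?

Sum the resistances:
  R'_brass = ln(0.0433/0.0348)/(2πk) = 0.2185/(2π·121) = 2.874×10^-4 m·K/W
  R'_diatomaceous earth = ln(0.0729/0.0433)/(2πk) = 0.5209/(2π·0.101) = 0.8209 m·K/W
  R'_perlite = ln(0.102/0.0729)/(2πk) = 0.3359/(2π·0.0610) = 0.8764 m·K/W
  R'_conv,out = 1/(2πr h) = 1/(2π·0.102·18.4) = 0.08480 m·K/W
ΣR = 1.782 m·K/W
ΔT = Q'·ΣR = 75.9 × 1.782 = 135.3 K
Heat flows outward, so T_out = T_in − ΔT = 150 − 135.3 = 14.7 °C

T_out = 14.7 °C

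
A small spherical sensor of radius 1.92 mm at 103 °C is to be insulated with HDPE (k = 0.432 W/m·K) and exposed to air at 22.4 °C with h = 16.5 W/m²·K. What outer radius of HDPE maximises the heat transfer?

For a sphere, r_cr = 2k_ins/h = 2·0.432/16.5 = 0.0524 m = 5.24 cm

r_cr = 5.24 cm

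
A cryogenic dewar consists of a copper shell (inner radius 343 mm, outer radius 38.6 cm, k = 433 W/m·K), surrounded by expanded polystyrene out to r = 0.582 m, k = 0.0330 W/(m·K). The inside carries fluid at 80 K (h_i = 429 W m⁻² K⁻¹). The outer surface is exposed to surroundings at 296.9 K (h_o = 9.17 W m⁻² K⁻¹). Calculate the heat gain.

Series thermal resistances, inner to outer:
  R_conv,in = 1/(4πr²h) = 1/(4π·0.343²·429) = 0.001577 K/W
  R_copper = (1/0.343 − 1/0.386)/(4πk) = 0.3248/(4π·433) = 5.969×10^-5 K/W
  R_expanded polystyrene = (1/0.386 − 1/0.582)/(4πk) = 0.8725/(4π·0.0330) = 2.104 K/W
  R_conv,out = 1/(4πr²h) = 1/(4π·0.582²·9.17) = 0.02562 K/W
ΣR = 0.001577 + 5.969×10^-5 + 2.104 + 0.02562 = 2.131 K/W
Q = ΔT/ΣR = (80 K − 296.9 K)/2.131 = -102 W
(Negative Q ⇒ heat flows inward; heat gain = 102 W.)

Q = 102 W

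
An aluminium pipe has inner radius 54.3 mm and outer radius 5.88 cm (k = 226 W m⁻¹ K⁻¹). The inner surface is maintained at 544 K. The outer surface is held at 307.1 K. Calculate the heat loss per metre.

Q' = 2πk·ΔT/ln(r₂/r₁) = 2π × 226 × 236.9 / ln(0.0588/0.0543) = 4.23×10^6 W/m

Q' = 4.23×10^6 W/m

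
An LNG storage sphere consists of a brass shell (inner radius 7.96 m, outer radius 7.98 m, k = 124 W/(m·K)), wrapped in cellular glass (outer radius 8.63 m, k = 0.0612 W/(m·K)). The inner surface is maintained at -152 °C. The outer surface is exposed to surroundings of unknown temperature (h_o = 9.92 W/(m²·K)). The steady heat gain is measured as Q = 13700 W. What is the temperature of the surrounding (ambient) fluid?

Series resistances:
  R_brass = (1/7.96 − 1/7.98)/(4πk) = 3.149×10^-4/(4π·124) = 2.021×10^-7 K/W
  R_cellular glass = (1/7.98 − 1/8.63)/(4πk) = 0.009438/(4π·0.0612) = 0.01227 K/W
  R_conv,out = 1/(4πr²h) = 1/(4π·8.63²·9.92) = 1.077×10^-4 K/W
ΣR = 0.01238 K/W
ΔT = Q·ΣR = 13700 × 0.01238 = 169.6 K
Heat flows inward, so T_out = T_in + ΔT = -152 + 169.6 = 17.6 °C

T_out = 17.6 °C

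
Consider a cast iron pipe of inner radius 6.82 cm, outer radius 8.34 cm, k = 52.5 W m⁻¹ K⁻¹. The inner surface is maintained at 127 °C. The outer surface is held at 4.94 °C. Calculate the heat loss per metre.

Q' = 200 kW/m

Q' = 2πk·ΔT/ln(r₂/r₁) = 2π × 52.5 × 122.06 / ln(0.0834/0.0682) = 2.00×10^5 W/m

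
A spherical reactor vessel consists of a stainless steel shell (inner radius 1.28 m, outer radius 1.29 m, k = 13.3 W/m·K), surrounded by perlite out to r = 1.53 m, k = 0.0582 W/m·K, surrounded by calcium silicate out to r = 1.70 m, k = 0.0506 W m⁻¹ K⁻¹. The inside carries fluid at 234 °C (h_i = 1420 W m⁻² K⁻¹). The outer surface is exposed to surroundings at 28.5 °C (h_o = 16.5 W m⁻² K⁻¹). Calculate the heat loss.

Series thermal resistances, inner to outer:
  R_conv,in = 1/(4πr²h) = 1/(4π·1.28²·1420) = 3.420×10^-5 K/W
  R_stainless steel = (1/1.28 − 1/1.29)/(4πk) = 0.006056/(4π·13.3) = 3.624×10^-5 K/W
  R_perlite = (1/1.29 − 1/1.53)/(4πk) = 0.1216/(4π·0.0582) = 0.1663 K/W
  R_calcium silicate = (1/1.53 − 1/1.70)/(4πk) = 0.06536/(4π·0.0506) = 0.1028 K/W
  R_conv,out = 1/(4πr²h) = 1/(4π·1.70²·16.5) = 0.001669 K/W
ΣR = 3.420×10^-5 + 3.624×10^-5 + 0.1663 + 0.1028 + 0.001669 = 0.2708 K/W
Q = ΔT/ΣR = (234 °C − 28.5 °C)/0.2708 = 759 W

Q = 759 W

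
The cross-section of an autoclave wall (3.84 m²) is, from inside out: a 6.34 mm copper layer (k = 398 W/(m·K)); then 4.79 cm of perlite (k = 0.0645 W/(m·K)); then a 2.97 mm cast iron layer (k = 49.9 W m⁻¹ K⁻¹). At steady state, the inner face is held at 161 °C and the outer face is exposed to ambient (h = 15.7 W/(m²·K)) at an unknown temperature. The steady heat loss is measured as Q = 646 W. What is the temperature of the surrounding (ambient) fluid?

T_out = 25.3 °C

Series resistances:
  R_copper = L/(kA) = 0.00634/(398·3.84) = 4.148×10^-6 K/W
  R_perlite = L/(kA) = 0.0479/(0.0645·3.84) = 0.1934 K/W
  R_cast iron = L/(kA) = 0.00297/(49.9·3.84) = 1.550×10^-5 K/W
  R_conv,out = 1/(hA) = 1/(15.7·3.84) = 0.01659 K/W
ΣR = 0.2100 K/W
ΔT = Q·ΣR = 646 × 0.2100 = 135.7 K
Heat flows outward, so T_out = T_in − ΔT = 161 − 135.7 = 25.3 °C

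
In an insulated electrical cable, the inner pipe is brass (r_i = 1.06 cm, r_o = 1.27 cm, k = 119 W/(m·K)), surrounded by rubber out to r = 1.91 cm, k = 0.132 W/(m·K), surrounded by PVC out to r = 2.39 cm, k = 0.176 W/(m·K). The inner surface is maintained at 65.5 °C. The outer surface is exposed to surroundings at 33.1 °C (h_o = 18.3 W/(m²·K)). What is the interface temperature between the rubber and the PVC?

T = 50.4 °C

Treat each layer as a resistance in series:
  R'_brass = ln(0.0127/0.0106)/(2πk) = 0.1807/(2π·119) = 2.417×10^-4 m·K/W
  R'_rubber = ln(0.0191/0.0127)/(2πk) = 0.4081/(2π·0.132) = 0.4920 m·K/W
  R'_PVC = ln(0.0239/0.0191)/(2πk) = 0.2242/(2π·0.176) = 0.2027 m·K/W
  R'_conv,out = 1/(2πr h) = 1/(2π·0.0239·18.3) = 0.3639 m·K/W
ΣR = 2.417×10^-4 + 0.4920 + 0.2027 + 0.3639 = 1.059 m·K/W
Q' = ΔT/ΣR = (65.5 °C − 33.1 °C)/1.059 = 30.59 W/m
From the inner boundary to the rubber/PVC interface, ΣR_partial = 0.4922 m·K/W.
T_interface = T_in − Q'·ΣR_partial = 65.5 °C − (30.59)(0.4922) = 50.4 °C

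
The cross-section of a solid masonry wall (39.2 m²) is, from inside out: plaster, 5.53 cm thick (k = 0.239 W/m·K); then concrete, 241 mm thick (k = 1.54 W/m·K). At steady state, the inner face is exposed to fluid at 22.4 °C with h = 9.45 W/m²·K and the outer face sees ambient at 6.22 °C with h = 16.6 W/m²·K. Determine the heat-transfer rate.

Q = 1150 W

Resistance network (inner→outer):
  R_conv,in = 1/(hA) = 1/(9.45·39.2) = 0.002699 K/W
  R_plaster = L/(kA) = 0.0553/(0.239·39.2) = 0.005903 K/W
  R_concrete = L/(kA) = 0.241/(1.54·39.2) = 0.003992 K/W
  R_conv,out = 1/(hA) = 1/(16.6·39.2) = 0.001537 K/W
ΣR = 0.002699 + 0.005903 + 0.003992 + 0.001537 = 0.01413 K/W
Q = ΔT/ΣR = (22.4 °C − 6.22 °C)/0.01413 = 1150 W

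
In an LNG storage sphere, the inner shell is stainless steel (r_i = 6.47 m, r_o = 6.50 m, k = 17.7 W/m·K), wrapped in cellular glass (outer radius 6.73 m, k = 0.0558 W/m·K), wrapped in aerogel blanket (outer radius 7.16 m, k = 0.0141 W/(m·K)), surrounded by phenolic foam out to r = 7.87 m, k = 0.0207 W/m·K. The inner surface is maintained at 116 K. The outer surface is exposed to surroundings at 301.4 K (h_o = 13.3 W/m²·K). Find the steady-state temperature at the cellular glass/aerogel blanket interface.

T = 129 K

Series thermal resistances, inner to outer:
  R_stainless steel = (1/6.47 − 1/6.50)/(4πk) = 7.134×10^-4/(4π·17.7) = 3.207×10^-6 K/W
  R_cellular glass = (1/6.50 − 1/6.73)/(4πk) = 0.005258/(4π·0.0558) = 0.007498 K/W
  R_aerogel blanket = (1/6.73 − 1/7.16)/(4πk) = 0.008924/(4π·0.0141) = 0.05036 K/W
  R_phenolic foam = (1/7.16 − 1/7.87)/(4πk) = 0.01260/(4π·0.0207) = 0.04844 K/W
  R_conv,out = 1/(4πr²h) = 1/(4π·7.87²·13.3) = 9.660×10^-5 K/W
ΣR = 3.207×10^-6 + 0.007498 + 0.05036 + 0.04844 + 9.660×10^-5 = 0.1064 K/W
Q = ΔT/ΣR = (116 K − 301.4 K)/0.1064 = -1742 W
From the inner boundary to the cellular glass/aerogel blanket interface, ΣR_partial = 0.007501 K/W.
T_interface = T_in − Q·ΣR_partial = 116 K − (-1742)(0.007501) = 129 K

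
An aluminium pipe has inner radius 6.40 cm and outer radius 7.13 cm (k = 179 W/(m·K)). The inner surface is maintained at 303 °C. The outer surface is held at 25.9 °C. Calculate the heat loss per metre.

Q' = 2πk·ΔT/ln(r₂/r₁) = 2π × 179 × 277.1 / ln(0.0713/0.0640) = 2.89×10^6 W/m

Q' = 2.89×10^6 W/m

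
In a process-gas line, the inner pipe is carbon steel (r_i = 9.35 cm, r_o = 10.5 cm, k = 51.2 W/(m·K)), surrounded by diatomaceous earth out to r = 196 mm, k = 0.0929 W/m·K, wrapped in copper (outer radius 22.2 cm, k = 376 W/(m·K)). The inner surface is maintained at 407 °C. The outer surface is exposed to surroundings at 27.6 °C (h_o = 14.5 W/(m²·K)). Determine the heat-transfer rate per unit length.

Series thermal resistances, inner to outer:
  R'_carbon steel = ln(0.105/0.0935)/(2πk) = 0.1160/(2π·51.2) = 3.606×10^-4 m·K/W
  R'_diatomaceous earth = ln(0.196/0.105)/(2πk) = 0.6242/(2π·0.0929) = 1.069 m·K/W
  R'_copper = ln(0.222/0.196)/(2πk) = 0.1246/(2π·376) = 5.273×10^-5 m·K/W
  R'_conv,out = 1/(2πr h) = 1/(2π·0.222·14.5) = 0.04944 m·K/W
ΣR = 3.606×10^-4 + 1.069 + 5.273×10^-5 + 0.04944 = 1.119 m·K/W
Q' = ΔT/ΣR = (407 °C − 27.6 °C)/1.119 = 339 W/m

Q' = 339 W/m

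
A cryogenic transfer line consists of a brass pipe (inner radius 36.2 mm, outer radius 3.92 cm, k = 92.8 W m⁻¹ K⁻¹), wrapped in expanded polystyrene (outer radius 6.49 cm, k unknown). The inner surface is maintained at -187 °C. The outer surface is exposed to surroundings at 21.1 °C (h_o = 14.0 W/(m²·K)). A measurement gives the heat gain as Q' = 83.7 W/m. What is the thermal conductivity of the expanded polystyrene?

k = 0.0347 W/m·K

ΣR = ΔT/Q' = |-187 − 21.1|/83.7 = 2.486 m·K/W
Known resistances:
  R'_brass = ln(0.0392/0.0362)/(2πk) = 0.07962/(2π·92.8) = 1.365×10^-4 m·K/W
  R'_conv,out = 1/(2πr h) = 1/(2π·0.0649·14.0) = 0.1752 m·K/W
R_expanded polystyrene = ΣR − ΣR_known = 2.486 − 0.1753 = 2.311 m·K/W
ln(r₂/r₁)/(2πk) = 2.311 ⇒ k = 0.5042/(2π·2.311) = 0.0347 W/m·K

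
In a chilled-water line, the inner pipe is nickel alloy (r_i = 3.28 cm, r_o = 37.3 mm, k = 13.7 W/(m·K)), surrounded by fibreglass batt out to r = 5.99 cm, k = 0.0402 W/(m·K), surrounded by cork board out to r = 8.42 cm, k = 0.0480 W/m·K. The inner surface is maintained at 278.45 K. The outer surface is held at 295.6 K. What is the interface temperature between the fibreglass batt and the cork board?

Series thermal resistances, inner to outer:
  R'_nickel alloy = ln(0.0373/0.0328)/(2πk) = 0.1286/(2π·13.7) = 0.001494 m·K/W
  R'_fibreglass batt = ln(0.0599/0.0373)/(2πk) = 0.4737/(2π·0.0402) = 1.875 m·K/W
  R'_cork board = ln(0.0842/0.0599)/(2πk) = 0.3405/(2π·0.0480) = 1.129 m·K/W
ΣR = 0.001494 + 1.875 + 1.129 = 3.005 m·K/W
Q' = ΔT/ΣR = (278.45 K − 295.6 K)/3.005 = -5.707 W/m
From the inner boundary to the fibreglass batt/cork board interface, ΣR_partial = 1.876 m·K/W.
T_interface = T_in − Q'·ΣR_partial = 278.45 K − (-5.707)(1.876) = 289.2 K

T = 289.2 K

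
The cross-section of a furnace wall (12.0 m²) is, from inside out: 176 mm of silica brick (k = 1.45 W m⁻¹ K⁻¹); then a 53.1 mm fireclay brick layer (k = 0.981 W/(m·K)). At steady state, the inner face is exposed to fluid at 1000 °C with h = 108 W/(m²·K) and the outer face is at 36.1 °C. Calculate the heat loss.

Series thermal resistances, inner to outer:
  R_conv,in = 1/(hA) = 1/(108·12.0) = 7.716×10^-4 K/W
  R_silica brick = L/(kA) = 0.176/(1.45·12.0) = 0.01011 K/W
  R_fireclay brick = L/(kA) = 0.0531/(0.981·12.0) = 0.004511 K/W
ΣR = 7.716×10^-4 + 0.01011 + 0.004511 = 0.01539 K/W
Q = ΔT/ΣR = (1000 °C − 36.1 °C)/0.01539 = 62600 W

Q = 62600 W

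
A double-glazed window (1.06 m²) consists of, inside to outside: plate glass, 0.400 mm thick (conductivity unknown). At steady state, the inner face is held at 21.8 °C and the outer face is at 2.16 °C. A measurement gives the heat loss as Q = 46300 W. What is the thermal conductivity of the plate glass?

k = 0.890 W/m·K

ΣR = ΔT/Q = |21.8 − 2.16|/46300 = 4.242×10^-4 K/W
L/(kA) = 4.242×10^-4 ⇒ k = 4.00×10^-4/(4.242×10^-4·1.06) = 0.890 W/m·K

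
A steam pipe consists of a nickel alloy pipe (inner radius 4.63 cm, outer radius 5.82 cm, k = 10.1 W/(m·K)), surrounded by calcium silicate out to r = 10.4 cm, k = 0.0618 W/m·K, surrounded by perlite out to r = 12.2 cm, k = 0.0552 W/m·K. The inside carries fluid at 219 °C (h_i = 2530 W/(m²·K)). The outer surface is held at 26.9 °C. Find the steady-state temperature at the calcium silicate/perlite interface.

Treat each layer as a resistance in series:
  R'_conv,in = 1/(2πr h) = 1/(2π·0.0463·2530) = 0.001359 m·K/W
  R'_nickel alloy = ln(0.0582/0.0463)/(2πk) = 0.2287/(2π·10.1) = 0.003605 m·K/W
  R'_calcium silicate = ln(0.104/0.0582)/(2πk) = 0.5805/(2π·0.0618) = 1.495 m·K/W
  R'_perlite = ln(0.122/0.104)/(2πk) = 0.1596/(2π·0.0552) = 0.4603 m·K/W
ΣR = 0.001359 + 0.003605 + 1.495 + 0.4603 = 1.960 m·K/W
Q' = ΔT/ΣR = (219 °C − 26.9 °C)/1.960 = 98.01 W/m
From the inner boundary to the calcium silicate/perlite interface, ΣR_partial = 1.500 m·K/W.
T_interface = T_in − Q'·ΣR_partial = 219 °C − (98.01)(1.500) = 72.0 °C

T = 72.0 °C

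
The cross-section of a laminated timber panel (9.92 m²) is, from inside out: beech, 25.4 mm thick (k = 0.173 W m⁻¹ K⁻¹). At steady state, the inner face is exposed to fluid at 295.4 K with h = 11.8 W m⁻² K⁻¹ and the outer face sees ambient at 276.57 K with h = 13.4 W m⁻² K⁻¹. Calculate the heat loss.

Q = 610 W

Treat each layer as a resistance in series:
  R_conv,in = 1/(hA) = 1/(11.8·9.92) = 0.008543 K/W
  R_beech = L/(kA) = 0.0254/(0.173·9.92) = 0.01480 K/W
  R_conv,out = 1/(hA) = 1/(13.4·9.92) = 0.007523 K/W
ΣR = 0.008543 + 0.01480 + 0.007523 = 0.03087 K/W
Q = ΔT/ΣR = (295.4 K − 276.57 K)/0.03087 = 610 W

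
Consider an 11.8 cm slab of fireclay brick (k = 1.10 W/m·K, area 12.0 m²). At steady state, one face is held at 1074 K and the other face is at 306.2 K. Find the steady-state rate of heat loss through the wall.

Q = 85.9 kW

Q = kA·ΔT/L = 1.10 × 12.0 × |1074 K − 306.2 K| / 0.118 = 85900 W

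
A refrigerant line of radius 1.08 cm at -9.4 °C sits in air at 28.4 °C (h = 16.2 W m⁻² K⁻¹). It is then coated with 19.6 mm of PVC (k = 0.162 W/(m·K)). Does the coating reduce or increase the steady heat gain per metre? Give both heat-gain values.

Critical radius for a cylinder: r_cr = k/h = 0.0100 m = 1.00 cm.
Outer radius after coating: r₂ = 0.0108 + 0.0196 = 0.0304 m.
Since r₁ ≥ r_cr, any added insulation reduces the heat gain.
Bare: R = 1/(2πr₁h) = 0.9097 m·K/W; Q = 37.8/0.9097 = 41.6 W/m.
Coated: R = R_cond + R_conv = 1.340 m·K/W; Q = 37.8/1.340 = 28.2 W/m.

reduces: 41.6 → 28.2 W/m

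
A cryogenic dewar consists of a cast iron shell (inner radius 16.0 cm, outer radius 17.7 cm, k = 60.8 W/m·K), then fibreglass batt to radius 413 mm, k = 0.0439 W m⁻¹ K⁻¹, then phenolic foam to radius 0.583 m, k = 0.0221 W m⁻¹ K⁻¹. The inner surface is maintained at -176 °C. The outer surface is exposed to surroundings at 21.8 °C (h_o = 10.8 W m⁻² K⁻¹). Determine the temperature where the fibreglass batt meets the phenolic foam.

Resistance network (inner→outer):
  R_cast iron = (1/0.160 − 1/0.177)/(4πk) = 0.6003/(4π·60.8) = 7.857×10^-4 K/W
  R_fibreglass batt = (1/0.177 − 1/0.413)/(4πk) = 3.228/(4π·0.0439) = 5.852 K/W
  R_phenolic foam = (1/0.413 − 1/0.583)/(4πk) = 0.7060/(4π·0.0221) = 2.542 K/W
  R_conv,out = 1/(4πr²h) = 1/(4π·0.583²·10.8) = 0.02168 K/W
ΣR = 7.857×10^-4 + 5.852 + 2.542 + 0.02168 = 8.416 K/W
Q = ΔT/ΣR = (-176 °C − 21.8 °C)/8.416 = -23.50 W
From the inner boundary to the fibreglass batt/phenolic foam interface, ΣR_partial = 5.853 K/W.
T_interface = T_in − Q·ΣR_partial = -176 °C − (-23.50)(5.853) = -38.5 °C

T = -38.5 °C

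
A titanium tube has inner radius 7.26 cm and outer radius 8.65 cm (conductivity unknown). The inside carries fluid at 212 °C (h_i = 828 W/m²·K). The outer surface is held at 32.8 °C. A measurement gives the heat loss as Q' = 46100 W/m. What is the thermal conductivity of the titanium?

k = 22.5 W/m·K

ΣR = ΔT/Q' = |212 − 32.8|/46100 = 0.003887 m·K/W
Known resistances:
  R'_conv,in = 1/(2πr h) = 1/(2π·0.0726·828) = 0.002648 m·K/W
R_titanium = ΣR − ΣR_known = 0.003887 − 0.002648 = 0.001239 m·K/W
ln(r₂/r₁)/(2πk) = 0.001239 ⇒ k = 0.1752/(2π·0.001239) = 22.5 W/m·K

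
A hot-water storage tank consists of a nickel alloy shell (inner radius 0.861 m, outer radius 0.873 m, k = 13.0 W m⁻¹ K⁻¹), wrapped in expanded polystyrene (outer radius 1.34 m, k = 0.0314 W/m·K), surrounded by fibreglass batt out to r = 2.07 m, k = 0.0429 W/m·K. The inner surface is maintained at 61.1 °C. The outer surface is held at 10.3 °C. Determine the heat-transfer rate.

Treat each layer as a resistance in series:
  R_nickel alloy = (1/0.861 − 1/0.873)/(4πk) = 0.01596/(4π·13.0) = 9.773×10^-5 K/W
  R_expanded polystyrene = (1/0.873 − 1/1.34)/(4πk) = 0.3992/(4π·0.0314) = 1.012 K/W
  R_fibreglass batt = (1/1.34 − 1/2.07)/(4πk) = 0.2632/(4π·0.0429) = 0.4882 K/W
ΣR = 9.773×10^-5 + 1.012 + 0.4882 = 1.500 K/W
Q = ΔT/ΣR = (61.1 °C − 10.3 °C)/1.500 = 33.9 W

Q = 33.9 W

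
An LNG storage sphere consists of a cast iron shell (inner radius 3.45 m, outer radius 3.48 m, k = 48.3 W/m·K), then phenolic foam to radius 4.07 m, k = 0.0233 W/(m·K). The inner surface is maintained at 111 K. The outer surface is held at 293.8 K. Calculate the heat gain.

Treat each layer as a resistance in series:
  R_cast iron = (1/3.45 − 1/3.48)/(4πk) = 0.002499/(4π·48.3) = 4.117×10^-6 K/W
  R_phenolic foam = (1/3.48 − 1/4.07)/(4πk) = 0.04166/(4π·0.0233) = 0.1423 K/W
ΣR = 4.117×10^-6 + 0.1423 = 0.1423 K/W
Q = ΔT/ΣR = (111 K − 293.8 K)/0.1423 = -1280 W
(Negative Q ⇒ heat flows inward; heat gain = 1280 W.)

Q = 1280 W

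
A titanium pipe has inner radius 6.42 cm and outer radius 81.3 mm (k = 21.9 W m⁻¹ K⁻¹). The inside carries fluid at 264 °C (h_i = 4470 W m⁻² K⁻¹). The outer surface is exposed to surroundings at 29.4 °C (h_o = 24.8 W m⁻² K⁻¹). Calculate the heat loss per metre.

Q' = 2.89 kW/m

Treat each layer as a resistance in series:
  R'_conv,in = 1/(2πr h) = 1/(2π·0.0642·4470) = 5.546×10^-4 m·K/W
  R'_titanium = ln(0.0813/0.0642)/(2πk) = 0.2361/(2π·21.9) = 0.001716 m·K/W
  R'_conv,out = 1/(2πr h) = 1/(2π·0.0813·24.8) = 0.07894 m·K/W
ΣR = 5.546×10^-4 + 0.001716 + 0.07894 = 0.08121 m·K/W
Q' = ΔT/ΣR = (264 °C − 29.4 °C)/0.08121 = 2890 W/m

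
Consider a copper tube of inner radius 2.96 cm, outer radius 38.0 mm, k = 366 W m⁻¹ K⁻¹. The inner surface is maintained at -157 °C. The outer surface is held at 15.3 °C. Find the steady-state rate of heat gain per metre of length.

Q' = 1590 kW/m

Q' = 2πk·ΔT/ln(r₂/r₁) = 2π × 366 × 172.3 / ln(0.0380/0.0296) = 1.59×10^6 W/m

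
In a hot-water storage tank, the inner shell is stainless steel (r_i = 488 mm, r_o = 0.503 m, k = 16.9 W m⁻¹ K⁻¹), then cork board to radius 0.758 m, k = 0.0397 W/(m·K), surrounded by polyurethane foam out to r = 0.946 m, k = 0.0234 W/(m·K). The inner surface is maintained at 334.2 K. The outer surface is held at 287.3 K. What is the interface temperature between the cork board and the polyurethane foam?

T = 306.0 K

Series thermal resistances, inner to outer:
  R_stainless steel = (1/0.488 − 1/0.503)/(4πk) = 0.06111/(4π·16.9) = 2.877×10^-4 K/W
  R_cork board = (1/0.503 − 1/0.758)/(4πk) = 0.6688/(4π·0.0397) = 1.341 K/W
  R_polyurethane foam = (1/0.758 − 1/0.946)/(4πk) = 0.2622/(4π·0.0234) = 0.8916 K/W
ΣR = 2.877×10^-4 + 1.341 + 0.8916 = 2.233 K/W
Q = ΔT/ΣR = (334.2 K − 287.3 K)/2.233 = 21.00 W
From the inner boundary to the cork board/polyurethane foam interface, ΣR_partial = 1.341 K/W.
T_interface = T_in − Q·ΣR_partial = 334.2 K − (21.00)(1.341) = 306.0 K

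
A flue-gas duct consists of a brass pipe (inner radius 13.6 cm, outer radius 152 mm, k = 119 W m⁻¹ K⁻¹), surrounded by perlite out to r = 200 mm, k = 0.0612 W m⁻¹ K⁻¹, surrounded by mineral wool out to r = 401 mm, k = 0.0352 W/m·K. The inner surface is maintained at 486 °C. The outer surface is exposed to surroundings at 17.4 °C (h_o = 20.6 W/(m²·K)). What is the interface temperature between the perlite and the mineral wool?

Resistance network (inner→outer):
  R'_brass = ln(0.152/0.136)/(2πk) = 0.1112/(2π·119) = 1.488×10^-4 m·K/W
  R'_perlite = ln(0.200/0.152)/(2πk) = 0.2744/(2π·0.0612) = 0.7137 m·K/W
  R'_mineral wool = ln(0.401/0.200)/(2πk) = 0.6956/(2π·0.0352) = 3.145 m·K/W
  R'_conv,out = 1/(2πr h) = 1/(2π·0.401·20.6) = 0.01927 m·K/W
ΣR = 1.488×10^-4 + 0.7137 + 3.145 + 0.01927 = 3.878 m·K/W
Q' = ΔT/ΣR = (486 °C − 17.4 °C)/3.878 = 120.8 W/m
From the inner boundary to the perlite/mineral wool interface, ΣR_partial = 0.7138 m·K/W.
T_interface = T_in − Q'·ΣR_partial = 486 °C − (120.8)(0.7138) = 400 °C

T = 400 °C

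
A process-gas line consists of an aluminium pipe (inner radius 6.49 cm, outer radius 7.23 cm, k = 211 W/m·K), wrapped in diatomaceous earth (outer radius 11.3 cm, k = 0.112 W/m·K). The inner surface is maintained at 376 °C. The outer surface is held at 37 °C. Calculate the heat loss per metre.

Series thermal resistances, inner to outer:
  R'_aluminium = ln(0.0723/0.0649)/(2πk) = 0.1080/(2π·211) = 8.145×10^-5 m·K/W
  R'_diatomaceous earth = ln(0.113/0.0723)/(2πk) = 0.4466/(2π·0.112) = 0.6346 m·K/W
ΣR = 8.145×10^-5 + 0.6346 = 0.6347 m·K/W
Q' = ΔT/ΣR = (376 °C − 37 °C)/0.6347 = 534 W/m

Q' = 534 W/m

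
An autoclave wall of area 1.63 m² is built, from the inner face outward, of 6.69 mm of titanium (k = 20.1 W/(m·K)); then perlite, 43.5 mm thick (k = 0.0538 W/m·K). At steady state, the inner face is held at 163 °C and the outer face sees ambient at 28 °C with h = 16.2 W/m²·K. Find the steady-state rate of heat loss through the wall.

Q = 253 W

Resistance network (inner→outer):
  R_titanium = L/(kA) = 0.00669/(20.1·1.63) = 2.042×10^-4 K/W
  R_perlite = L/(kA) = 0.0435/(0.0538·1.63) = 0.4960 K/W
  R_conv,out = 1/(hA) = 1/(16.2·1.63) = 0.03787 K/W
ΣR = 2.042×10^-4 + 0.4960 + 0.03787 = 0.5341 K/W
Q = ΔT/ΣR = (163 °C − 28 °C)/0.5341 = 253 W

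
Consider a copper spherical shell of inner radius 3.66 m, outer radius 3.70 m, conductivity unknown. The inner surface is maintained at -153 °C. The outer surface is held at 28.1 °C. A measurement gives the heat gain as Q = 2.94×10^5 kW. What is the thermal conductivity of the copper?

k = 382 W/m·K

ΣR = ΔT/Q = |-153 − 28.1|/2.94×10^8 = 6.160×10^-7 K/W
(1/r₁−1/r₂)/(4πk) = 6.160×10^-7 ⇒ k = 0.002954/(4π·6.160×10^-7) = 382 W/m·K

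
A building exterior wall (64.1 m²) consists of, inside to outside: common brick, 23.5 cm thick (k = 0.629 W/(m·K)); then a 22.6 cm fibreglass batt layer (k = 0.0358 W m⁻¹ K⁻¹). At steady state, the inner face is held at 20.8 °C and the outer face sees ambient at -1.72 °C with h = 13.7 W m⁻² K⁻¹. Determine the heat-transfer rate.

Q = 214 W

Series thermal resistances, inner to outer:
  R_common brick = L/(kA) = 0.235/(0.629·64.1) = 0.005829 K/W
  R_fibreglass batt = L/(kA) = 0.226/(0.0358·64.1) = 0.09848 K/W
  R_conv,out = 1/(hA) = 1/(13.7·64.1) = 0.001139 K/W
ΣR = 0.005829 + 0.09848 + 0.001139 = 0.1054 K/W
Q = ΔT/ΣR = (20.8 °C − -1.72 °C)/0.1054 = 214 W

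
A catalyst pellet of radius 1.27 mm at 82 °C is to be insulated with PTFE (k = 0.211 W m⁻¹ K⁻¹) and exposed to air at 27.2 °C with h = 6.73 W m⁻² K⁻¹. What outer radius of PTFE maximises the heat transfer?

For a sphere, r_cr = 2k_ins/h = 2·0.211/6.73 = 0.0627 m = 6.27 cm

r_cr = 6.27 cm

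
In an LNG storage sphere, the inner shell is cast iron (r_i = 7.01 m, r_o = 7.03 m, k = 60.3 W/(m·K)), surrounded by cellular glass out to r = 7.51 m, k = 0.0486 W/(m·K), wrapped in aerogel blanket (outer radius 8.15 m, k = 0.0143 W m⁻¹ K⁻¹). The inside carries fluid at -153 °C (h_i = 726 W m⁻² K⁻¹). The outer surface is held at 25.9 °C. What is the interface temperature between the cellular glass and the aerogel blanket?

T = -117 °C

Resistance network (inner→outer):
  R_conv,in = 1/(4πr²h) = 1/(4π·7.01²·726) = 2.231×10^-6 K/W
  R_cast iron = (1/7.01 − 1/7.03)/(4πk) = 4.058×10^-4/(4π·60.3) = 5.356×10^-7 K/W
  R_cellular glass = (1/7.03 − 1/7.51)/(4πk) = 0.009092/(4π·0.0486) = 0.01489 K/W
  R_aerogel blanket = (1/7.51 − 1/8.15)/(4πk) = 0.01046/(4π·0.0143) = 0.05819 K/W
ΣR = 2.231×10^-6 + 5.356×10^-7 + 0.01489 + 0.05819 = 0.07308 K/W
Q = ΔT/ΣR = (-153 °C − 25.9 °C)/0.07308 = -2448 W
From the inner boundary to the cellular glass/aerogel blanket interface, ΣR_partial = 0.01489 K/W.
T_interface = T_in − Q·ΣR_partial = -153 °C − (-2448)(0.01489) = -117 °C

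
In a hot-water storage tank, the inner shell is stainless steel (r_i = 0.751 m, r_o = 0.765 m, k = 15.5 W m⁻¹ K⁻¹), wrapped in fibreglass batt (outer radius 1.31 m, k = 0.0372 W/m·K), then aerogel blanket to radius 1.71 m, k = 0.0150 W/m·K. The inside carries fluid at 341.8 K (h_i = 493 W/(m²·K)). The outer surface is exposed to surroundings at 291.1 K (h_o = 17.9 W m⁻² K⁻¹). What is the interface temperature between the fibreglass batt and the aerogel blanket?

T = 313.9 K

Series thermal resistances, inner to outer:
  R_conv,in = 1/(4πr²h) = 1/(4π·0.751²·493) = 2.862×10^-4 K/W
  R_stainless steel = (1/0.751 − 1/0.765)/(4πk) = 0.02437/(4π·15.5) = 1.251×10^-4 K/W
  R_fibreglass batt = (1/0.765 − 1/1.31)/(4πk) = 0.5438/(4π·0.0372) = 1.163 K/W
  R_aerogel blanket = (1/1.31 − 1/1.71)/(4πk) = 0.1786/(4π·0.0150) = 0.9473 K/W
  R_conv,out = 1/(4πr²h) = 1/(4π·1.71²·17.9) = 0.001520 K/W
ΣR = 2.862×10^-4 + 1.251×10^-4 + 1.163 + 0.9473 + 0.001520 = 2.112 K/W
Q = ΔT/ΣR = (341.8 K − 291.1 K)/2.112 = 24.01 W
From the inner boundary to the fibreglass batt/aerogel blanket interface, ΣR_partial = 1.163 K/W.
T_interface = T_in − Q·ΣR_partial = 341.8 K − (24.01)(1.163) = 313.9 K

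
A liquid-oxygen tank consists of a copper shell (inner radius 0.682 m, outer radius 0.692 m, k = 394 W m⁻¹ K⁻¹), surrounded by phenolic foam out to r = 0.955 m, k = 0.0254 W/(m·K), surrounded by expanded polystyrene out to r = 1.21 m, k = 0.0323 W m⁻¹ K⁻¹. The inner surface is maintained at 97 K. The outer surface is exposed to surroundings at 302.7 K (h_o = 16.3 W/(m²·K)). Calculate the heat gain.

Q = 115 W

Resistance network (inner→outer):
  R_copper = (1/0.682 − 1/0.692)/(4πk) = 0.02119/(4π·394) = 4.280×10^-6 K/W
  R_phenolic foam = (1/0.692 − 1/0.955)/(4πk) = 0.3980/(4π·0.0254) = 1.247 K/W
  R_expanded polystyrene = (1/0.955 − 1/1.21)/(4πk) = 0.2207/(4π·0.0323) = 0.5437 K/W
  R_conv,out = 1/(4πr²h) = 1/(4π·1.21²·16.3) = 0.003335 K/W
ΣR = 4.280×10^-6 + 1.247 + 0.5437 + 0.003335 = 1.794 K/W
Q = ΔT/ΣR = (97 K − 302.7 K)/1.794 = -115 W
(Negative Q ⇒ heat flows inward; heat gain = 115 W.)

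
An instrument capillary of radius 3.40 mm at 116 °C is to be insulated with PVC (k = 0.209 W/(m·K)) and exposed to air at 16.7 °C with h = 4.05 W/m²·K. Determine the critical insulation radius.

For a cylinder, r_cr = k_ins/h = 0.209/4.05 = 0.0516 m = 5.16 cm

r_cr = 5.16 cm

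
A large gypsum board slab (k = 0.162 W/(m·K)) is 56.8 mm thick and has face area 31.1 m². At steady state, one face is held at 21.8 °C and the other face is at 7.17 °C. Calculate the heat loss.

Q = 1300 W

Q = kA·ΔT/L = 0.162 × 31.1 × |21.8 °C − 7.17 °C| / 0.0568 = 1300 W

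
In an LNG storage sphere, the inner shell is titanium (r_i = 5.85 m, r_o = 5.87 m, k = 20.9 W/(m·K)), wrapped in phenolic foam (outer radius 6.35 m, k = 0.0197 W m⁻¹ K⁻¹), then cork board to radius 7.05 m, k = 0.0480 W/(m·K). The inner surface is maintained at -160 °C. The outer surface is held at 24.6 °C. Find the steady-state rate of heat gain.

Series thermal resistances, inner to outer:
  R_titanium = (1/5.85 − 1/5.87)/(4πk) = 5.824×10^-4/(4π·20.9) = 2.218×10^-6 K/W
  R_phenolic foam = (1/5.87 − 1/6.35)/(4πk) = 0.01288/(4π·0.0197) = 0.05202 K/W
  R_cork board = (1/6.35 − 1/7.05)/(4πk) = 0.01564/(4π·0.0480) = 0.02592 K/W
ΣR = 2.218×10^-6 + 0.05202 + 0.02592 = 0.07794 K/W
Q = ΔT/ΣR = (-160 °C − 24.6 °C)/0.07794 = -2370 W
(Negative Q ⇒ heat flows inward; heat gain = 2370 W.)

Q = 2370 W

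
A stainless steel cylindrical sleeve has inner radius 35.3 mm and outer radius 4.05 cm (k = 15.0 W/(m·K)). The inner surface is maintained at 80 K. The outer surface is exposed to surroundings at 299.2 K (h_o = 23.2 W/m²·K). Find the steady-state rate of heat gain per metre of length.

Treat each layer as a resistance in series:
  R'_stainless steel = ln(0.0405/0.0353)/(2πk) = 0.1374/(2π·15.0) = 0.001458 m·K/W
  R'_conv,out = 1/(2πr h) = 1/(2π·0.0405·23.2) = 0.1694 m·K/W
ΣR = 0.001458 + 0.1694 = 0.1709 m·K/W
Q' = ΔT/ΣR = (80 K − 299.2 K)/0.1709 = -1280 W/m
(Negative Q' ⇒ heat flows inward; heat gain = 1280 W/m.)

Q' = 1280 W/m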